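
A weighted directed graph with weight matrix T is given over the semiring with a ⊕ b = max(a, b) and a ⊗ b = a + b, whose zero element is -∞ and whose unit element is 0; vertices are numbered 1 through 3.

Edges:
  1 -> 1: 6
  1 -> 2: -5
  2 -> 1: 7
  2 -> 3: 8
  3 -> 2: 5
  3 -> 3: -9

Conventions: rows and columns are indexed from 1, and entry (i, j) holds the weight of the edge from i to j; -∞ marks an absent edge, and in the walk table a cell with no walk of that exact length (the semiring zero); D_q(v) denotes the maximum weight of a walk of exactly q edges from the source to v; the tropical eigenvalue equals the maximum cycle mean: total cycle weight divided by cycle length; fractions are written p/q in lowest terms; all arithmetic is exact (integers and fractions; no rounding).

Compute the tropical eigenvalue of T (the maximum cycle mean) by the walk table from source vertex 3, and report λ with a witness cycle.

q=0: [-∞, -∞, 0]
q=1: [-∞, 5, -9]
q=2: [12, -4, 13]
q=3: [18, 18, 4]
Optimal cycle mean attained by: cycle 2->3->2, total 8 + 5, length 2.
Answer: λ = 13/2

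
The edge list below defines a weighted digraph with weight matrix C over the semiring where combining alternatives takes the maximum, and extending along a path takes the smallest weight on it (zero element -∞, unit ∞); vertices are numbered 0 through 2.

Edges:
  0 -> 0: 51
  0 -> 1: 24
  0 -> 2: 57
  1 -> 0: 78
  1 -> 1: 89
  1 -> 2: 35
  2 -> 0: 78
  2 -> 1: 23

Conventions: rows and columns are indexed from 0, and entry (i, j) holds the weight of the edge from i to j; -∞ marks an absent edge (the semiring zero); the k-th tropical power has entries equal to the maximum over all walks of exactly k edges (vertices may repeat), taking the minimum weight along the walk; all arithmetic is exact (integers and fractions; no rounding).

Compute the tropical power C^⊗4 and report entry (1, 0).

C^⊗2:
  [57, 24, 51]
  [78, 89, 57]
  [51, 24, 57]
C^⊗3:
  [51, 24, 57]
  [78, 89, 57]
  [57, 24, 51]
C^⊗4:
  [57, 24, 51]
  [78, 89, 57]
  [51, 24, 57]
Key observation: the optimum is the walk 1->1->1->1->0, with weight 89 min 89 min 89 min 78 = 78.
Optimal value attained by: walk 1->1->1->1->0.
Answer: (C^⊗4)[1][0] = 78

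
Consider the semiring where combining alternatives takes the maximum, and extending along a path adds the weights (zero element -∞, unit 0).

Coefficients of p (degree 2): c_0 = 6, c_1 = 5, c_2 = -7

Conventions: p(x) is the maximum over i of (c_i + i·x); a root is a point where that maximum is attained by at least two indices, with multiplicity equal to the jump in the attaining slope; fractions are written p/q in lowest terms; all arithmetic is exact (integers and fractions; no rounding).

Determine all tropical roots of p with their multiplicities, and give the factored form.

hull edge (i=0, c=6) to (i=1, c=5): slope -1, span 1
hull edge (i=1, c=5) to (i=2, c=-7): slope -12, span 1
Factored form: p(x) = -7 ⊗ (x ⊕ 1) ⊗ (x ⊕ 12)
Answer: roots = 1 (mult 1), 12 (mult 1)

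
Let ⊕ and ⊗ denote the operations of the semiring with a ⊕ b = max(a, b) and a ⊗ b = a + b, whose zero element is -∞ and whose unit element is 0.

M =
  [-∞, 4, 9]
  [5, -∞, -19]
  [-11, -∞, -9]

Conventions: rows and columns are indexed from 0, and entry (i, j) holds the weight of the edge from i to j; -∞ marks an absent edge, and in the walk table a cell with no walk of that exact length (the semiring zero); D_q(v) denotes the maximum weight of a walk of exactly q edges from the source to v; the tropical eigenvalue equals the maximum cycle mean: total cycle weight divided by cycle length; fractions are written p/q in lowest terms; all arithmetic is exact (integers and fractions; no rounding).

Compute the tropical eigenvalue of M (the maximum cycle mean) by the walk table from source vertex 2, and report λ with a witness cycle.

q=0: [-∞, -∞, 0]
q=1: [-11, -∞, -9]
q=2: [-20, -7, -2]
q=3: [-2, -16, -11]
Optimal cycle mean attained by: cycle 0->1->0, total 4 + 5, length 2.
Answer: λ = 9/2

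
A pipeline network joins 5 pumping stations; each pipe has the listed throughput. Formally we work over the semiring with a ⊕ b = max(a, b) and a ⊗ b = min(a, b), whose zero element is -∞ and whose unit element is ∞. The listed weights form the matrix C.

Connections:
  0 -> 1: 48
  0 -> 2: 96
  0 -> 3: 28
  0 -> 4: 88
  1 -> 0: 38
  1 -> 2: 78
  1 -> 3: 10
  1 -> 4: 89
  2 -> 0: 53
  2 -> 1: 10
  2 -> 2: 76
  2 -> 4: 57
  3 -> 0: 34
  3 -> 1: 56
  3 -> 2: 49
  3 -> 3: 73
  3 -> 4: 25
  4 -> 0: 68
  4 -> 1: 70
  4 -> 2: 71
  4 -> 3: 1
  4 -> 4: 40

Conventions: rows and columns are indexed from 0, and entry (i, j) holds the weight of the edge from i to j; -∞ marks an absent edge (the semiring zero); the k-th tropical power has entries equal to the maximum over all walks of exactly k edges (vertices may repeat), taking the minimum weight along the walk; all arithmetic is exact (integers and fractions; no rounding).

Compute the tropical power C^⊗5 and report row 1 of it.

C^⊗2:
  [68, 70, 76, 28, 57]
  [68, 70, 76, 28, 57]
  [57, 57, 76, 28, 57]
  [49, 56, 56, 73, 56]
  [53, 48, 71, 28, 70]
C^⊗3:
  [57, 57, 76, 28, 70]
  [57, 57, 76, 28, 70]
  [57, 57, 76, 28, 57]
  [56, 56, 56, 73, 56]
  [68, 70, 71, 28, 57]
C^⊗4:
  [68, 70, 76, 28, 57]
  [68, 70, 76, 28, 57]
  [57, 57, 76, 28, 57]
  [56, 56, 56, 73, 56]
  [57, 57, 71, 28, 70]
C^⊗5:
  [57, 57, 76, 28, 70]
  [57, 57, 76, 28, 70]
  [57, 57, 76, 28, 57]
  [56, 56, 56, 73, 56]
  [68, 70, 71, 28, 57]
Answer: row 1 of C^⊗5 = [57, 57, 76, 28, 70]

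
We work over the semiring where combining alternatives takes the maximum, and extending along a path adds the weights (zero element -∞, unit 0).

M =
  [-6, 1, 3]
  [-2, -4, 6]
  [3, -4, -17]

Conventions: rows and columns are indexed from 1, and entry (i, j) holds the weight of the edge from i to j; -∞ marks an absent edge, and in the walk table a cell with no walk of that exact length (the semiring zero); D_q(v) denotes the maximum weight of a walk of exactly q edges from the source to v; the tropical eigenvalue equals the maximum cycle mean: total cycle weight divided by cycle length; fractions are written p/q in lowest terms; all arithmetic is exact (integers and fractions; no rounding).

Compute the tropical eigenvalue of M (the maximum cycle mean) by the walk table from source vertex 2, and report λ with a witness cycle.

q=0: [-∞, 0, -∞]
q=1: [-2, -4, 6]
q=2: [9, 2, 2]
q=3: [5, 10, 12]
Optimal cycle mean attained by: cycle 1->2->3->1, total 1 + 6 + 3, length 3.
Answer: λ = 10/3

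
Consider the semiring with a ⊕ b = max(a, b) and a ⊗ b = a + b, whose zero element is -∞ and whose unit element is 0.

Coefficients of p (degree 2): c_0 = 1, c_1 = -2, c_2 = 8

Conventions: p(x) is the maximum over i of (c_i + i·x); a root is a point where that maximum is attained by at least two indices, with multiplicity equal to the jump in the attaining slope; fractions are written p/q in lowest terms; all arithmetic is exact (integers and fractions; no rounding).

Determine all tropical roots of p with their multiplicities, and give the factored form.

hull edge (i=0, c=1) to (i=2, c=8): slope 7/2, span 2
Factored form: p(x) = 8 ⊗ (x ⊕ (-7/2)) ⊗ (x ⊕ (-7/2))
Answer: roots = -7/2 (mult 2)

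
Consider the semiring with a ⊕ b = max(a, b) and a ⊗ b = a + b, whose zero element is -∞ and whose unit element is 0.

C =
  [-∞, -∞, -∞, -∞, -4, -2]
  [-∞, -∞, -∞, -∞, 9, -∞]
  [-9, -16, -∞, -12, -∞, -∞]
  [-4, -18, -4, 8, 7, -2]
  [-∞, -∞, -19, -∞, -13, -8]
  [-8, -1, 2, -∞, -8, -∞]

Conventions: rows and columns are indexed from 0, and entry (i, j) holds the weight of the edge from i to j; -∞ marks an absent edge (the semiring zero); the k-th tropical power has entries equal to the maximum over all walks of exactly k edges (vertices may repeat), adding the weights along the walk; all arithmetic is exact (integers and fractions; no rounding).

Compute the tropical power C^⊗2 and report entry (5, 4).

C^⊗2:
  [-10, -3, 0, -∞, -10, -12]
  [-∞, -∞, -10, -∞, -4, 1]
  [-16, -30, -16, -4, -5, -11]
  [4, -3, 4, 16, 15, 6]
  [-16, -9, -6, -31, -16, -21]
  [-7, -14, -27, -10, 8, -10]
Key observation: the optimum is the walk 5->1->4, with weight (-1) + 9 = 8.
Optimal value attained by: walk 5->1->4.
Answer: (C^⊗2)[5][4] = 8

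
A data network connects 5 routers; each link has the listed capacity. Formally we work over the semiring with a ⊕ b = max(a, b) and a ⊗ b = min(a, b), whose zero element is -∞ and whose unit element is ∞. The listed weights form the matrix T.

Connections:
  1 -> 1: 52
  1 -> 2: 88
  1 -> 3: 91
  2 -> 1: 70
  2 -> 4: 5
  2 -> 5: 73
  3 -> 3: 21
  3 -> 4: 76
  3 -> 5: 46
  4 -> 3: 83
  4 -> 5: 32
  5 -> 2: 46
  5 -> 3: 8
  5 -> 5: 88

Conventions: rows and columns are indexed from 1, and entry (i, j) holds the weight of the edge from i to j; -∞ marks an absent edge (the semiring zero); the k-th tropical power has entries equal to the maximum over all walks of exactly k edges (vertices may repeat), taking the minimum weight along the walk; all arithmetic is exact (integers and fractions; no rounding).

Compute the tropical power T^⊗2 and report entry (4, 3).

T^⊗2:
  [70, 52, 52, 76, 73]
  [52, 70, 70, -∞, 73]
  [-∞, 46, 76, 21, 46]
  [-∞, 32, 21, 76, 46]
  [46, 46, 8, 8, 88]
Key observation: the optimum is the walk 4->3->3, with weight 83 min 21 = 21.
Optimal value attained by: walk 4->3->3.
Answer: (T^⊗2)[4][3] = 21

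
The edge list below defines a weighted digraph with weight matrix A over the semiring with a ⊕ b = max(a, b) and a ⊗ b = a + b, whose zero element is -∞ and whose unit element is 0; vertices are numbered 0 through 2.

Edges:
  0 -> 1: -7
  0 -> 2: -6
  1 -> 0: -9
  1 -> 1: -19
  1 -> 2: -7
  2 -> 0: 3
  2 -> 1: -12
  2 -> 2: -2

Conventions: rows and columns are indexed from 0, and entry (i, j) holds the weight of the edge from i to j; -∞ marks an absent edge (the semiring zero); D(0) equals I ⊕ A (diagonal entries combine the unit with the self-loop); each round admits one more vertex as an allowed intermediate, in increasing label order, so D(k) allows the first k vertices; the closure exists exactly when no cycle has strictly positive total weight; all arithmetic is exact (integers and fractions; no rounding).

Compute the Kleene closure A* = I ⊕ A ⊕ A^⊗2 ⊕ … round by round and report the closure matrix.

D(0):
  [0, -7, -6]
  [-9, 0, -7]
  [3, -12, 0]
D(1):
  [0, -7, -6]
  [-9, 0, -7]
  [3, -4, 0]
D(2):
  [0, -7, -6]
  [-9, 0, -7]
  [3, -4, 0]
D(3):
  [0, -7, -6]
  [-4, 0, -7]
  [3, -4, 0]
Answer: A* = [[0, -7, -6], [-4, 0, -7], [3, -4, 0]]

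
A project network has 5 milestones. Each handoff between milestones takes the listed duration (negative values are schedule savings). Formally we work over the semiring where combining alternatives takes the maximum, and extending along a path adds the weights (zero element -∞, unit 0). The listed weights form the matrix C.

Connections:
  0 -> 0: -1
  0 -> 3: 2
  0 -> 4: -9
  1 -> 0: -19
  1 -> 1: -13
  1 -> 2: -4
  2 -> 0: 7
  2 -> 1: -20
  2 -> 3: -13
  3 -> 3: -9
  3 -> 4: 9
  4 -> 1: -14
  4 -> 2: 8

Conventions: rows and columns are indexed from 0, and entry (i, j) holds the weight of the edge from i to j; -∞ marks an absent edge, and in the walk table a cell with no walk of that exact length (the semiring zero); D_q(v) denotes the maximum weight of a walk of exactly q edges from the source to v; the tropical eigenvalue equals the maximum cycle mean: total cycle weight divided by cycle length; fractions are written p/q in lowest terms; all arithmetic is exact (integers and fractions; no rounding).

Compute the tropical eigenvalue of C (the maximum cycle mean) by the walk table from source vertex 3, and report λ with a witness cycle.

q=0: [-∞, -∞, -∞, 0, -∞]
q=1: [-∞, -∞, -∞, -9, 9]
q=2: [-∞, -5, 17, -18, 0]
q=3: [24, -3, 8, 4, -9]
q=4: [23, -12, -1, 26, 15]
q=5: [22, 1, 23, 25, 35]
Optimal cycle mean attained by: cycle 0->3->4->2->0, total 2 + 9 + 8 + 7, length 4.
Answer: λ = 13/2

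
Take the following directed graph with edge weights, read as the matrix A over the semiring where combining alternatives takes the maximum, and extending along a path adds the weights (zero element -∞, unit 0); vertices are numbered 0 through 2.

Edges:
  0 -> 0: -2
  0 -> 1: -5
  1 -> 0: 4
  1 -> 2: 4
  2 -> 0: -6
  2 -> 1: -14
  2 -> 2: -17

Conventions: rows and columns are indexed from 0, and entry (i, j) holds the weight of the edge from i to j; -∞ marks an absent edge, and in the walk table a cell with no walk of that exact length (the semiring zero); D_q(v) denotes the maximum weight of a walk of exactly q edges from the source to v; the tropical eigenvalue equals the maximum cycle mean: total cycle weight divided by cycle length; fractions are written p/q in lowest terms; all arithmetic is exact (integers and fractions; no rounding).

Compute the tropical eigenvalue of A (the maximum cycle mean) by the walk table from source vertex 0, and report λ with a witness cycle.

q=0: [0, -∞, -∞]
q=1: [-2, -5, -∞]
q=2: [-1, -7, -1]
q=3: [-3, -6, -3]
Optimal cycle mean attained by: cycle 0->1->0, total (-5) + 4, length 2.
Answer: λ = -1/2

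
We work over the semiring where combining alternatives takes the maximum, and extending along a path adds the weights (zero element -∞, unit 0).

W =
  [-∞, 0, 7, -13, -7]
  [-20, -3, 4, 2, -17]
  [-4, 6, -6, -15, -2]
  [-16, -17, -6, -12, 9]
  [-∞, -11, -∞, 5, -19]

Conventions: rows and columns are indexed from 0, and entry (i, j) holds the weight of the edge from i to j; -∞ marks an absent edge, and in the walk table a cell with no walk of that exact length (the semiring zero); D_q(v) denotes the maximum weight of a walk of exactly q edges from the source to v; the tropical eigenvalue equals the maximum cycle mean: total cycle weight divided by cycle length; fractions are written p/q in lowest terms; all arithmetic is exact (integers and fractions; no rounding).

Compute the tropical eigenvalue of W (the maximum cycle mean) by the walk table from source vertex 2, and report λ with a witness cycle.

q=0: [-∞, -∞, 0, -∞, -∞]
q=1: [-4, 6, -6, -15, -2]
q=2: [-10, 3, 10, 8, -6]
q=3: [6, 16, 7, 5, 17]
q=4: [3, 13, 20, 22, 14]
q=5: [16, 26, 17, 19, 31]
Optimal cycle mean attained by: cycle 3->4->3, total 9 + 5, length 2.
Answer: λ = 7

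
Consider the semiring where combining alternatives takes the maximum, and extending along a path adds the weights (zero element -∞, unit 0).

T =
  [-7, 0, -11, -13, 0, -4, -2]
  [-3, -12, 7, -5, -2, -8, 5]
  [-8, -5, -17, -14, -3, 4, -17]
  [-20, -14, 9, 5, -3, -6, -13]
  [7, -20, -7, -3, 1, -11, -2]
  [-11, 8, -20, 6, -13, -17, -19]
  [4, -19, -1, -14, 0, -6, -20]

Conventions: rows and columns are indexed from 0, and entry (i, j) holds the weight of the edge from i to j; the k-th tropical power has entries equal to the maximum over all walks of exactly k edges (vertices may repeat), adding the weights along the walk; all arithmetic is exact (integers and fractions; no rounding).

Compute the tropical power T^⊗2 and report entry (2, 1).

T^⊗2:
  [7, 4, 7, 2, 1, -7, 5]
  [9, 2, 4, 0, 5, 11, -4]
  [4, 12, 2, 10, -2, -12, 0]
  [4, 4, 14, 10, 6, 13, -5]
  [8, 7, 6, 2, 7, 3, 5]
  [5, -4, 15, 11, 6, 0, 13]
  [7, 4, -5, 0, 4, 3, 2]
Key observation: the optimum is the walk 2->5->1, with weight 4 + 8 = 12.
Optimal value attained by: walk 2->5->1.
Answer: (T^⊗2)[2][1] = 12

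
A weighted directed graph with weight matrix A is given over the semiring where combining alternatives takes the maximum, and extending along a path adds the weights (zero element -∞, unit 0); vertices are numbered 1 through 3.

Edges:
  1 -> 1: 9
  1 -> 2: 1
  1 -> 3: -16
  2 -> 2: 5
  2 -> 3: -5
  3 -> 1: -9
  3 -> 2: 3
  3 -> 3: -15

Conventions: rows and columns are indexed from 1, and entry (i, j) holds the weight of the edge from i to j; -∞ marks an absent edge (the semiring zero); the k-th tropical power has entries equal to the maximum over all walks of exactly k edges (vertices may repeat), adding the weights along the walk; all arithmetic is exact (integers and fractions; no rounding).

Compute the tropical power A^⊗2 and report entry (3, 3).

A^⊗2:
  [18, 10, -4]
  [-14, 10, 0]
  [0, 8, -2]
Key observation: the optimum is the walk 3->2->3, with weight 3 + (-5) = -2.
Optimal value attained by: walk 3->2->3.
Answer: (A^⊗2)[3][3] = -2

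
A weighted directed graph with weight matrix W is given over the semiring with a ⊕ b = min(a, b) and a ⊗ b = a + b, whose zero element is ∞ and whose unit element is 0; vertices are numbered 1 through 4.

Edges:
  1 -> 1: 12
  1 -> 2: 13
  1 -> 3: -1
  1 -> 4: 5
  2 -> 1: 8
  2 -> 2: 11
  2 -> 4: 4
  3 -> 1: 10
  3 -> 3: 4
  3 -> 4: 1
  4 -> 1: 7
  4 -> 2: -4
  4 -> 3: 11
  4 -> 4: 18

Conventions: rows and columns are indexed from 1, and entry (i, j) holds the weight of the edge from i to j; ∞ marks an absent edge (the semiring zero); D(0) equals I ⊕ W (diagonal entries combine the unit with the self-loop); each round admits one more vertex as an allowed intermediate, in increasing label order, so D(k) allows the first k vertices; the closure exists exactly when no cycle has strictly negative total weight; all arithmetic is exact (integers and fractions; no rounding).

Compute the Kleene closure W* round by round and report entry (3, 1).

D(0):
  [0, 13, -1, 5]
  [8, 0, ∞, 4]
  [10, ∞, 0, 1]
  [7, -4, 11, 0]
D(1):
  [0, 13, -1, 5]
  [8, 0, 7, 4]
  [10, 23, 0, 1]
  [7, -4, 6, 0]
D(2):
  [0, 13, -1, 5]
  [8, 0, 7, 4]
  [10, 23, 0, 1]
  [4, -4, 3, 0]
D(3):
  [0, 13, -1, 0]
  [8, 0, 7, 4]
  [10, 23, 0, 1]
  [4, -4, 3, 0]
D(4):
  [0, -4, -1, 0]
  [8, 0, 7, 4]
  [5, -3, 0, 1]
  [4, -4, 3, 0]
Answer: W*[3][1] = 5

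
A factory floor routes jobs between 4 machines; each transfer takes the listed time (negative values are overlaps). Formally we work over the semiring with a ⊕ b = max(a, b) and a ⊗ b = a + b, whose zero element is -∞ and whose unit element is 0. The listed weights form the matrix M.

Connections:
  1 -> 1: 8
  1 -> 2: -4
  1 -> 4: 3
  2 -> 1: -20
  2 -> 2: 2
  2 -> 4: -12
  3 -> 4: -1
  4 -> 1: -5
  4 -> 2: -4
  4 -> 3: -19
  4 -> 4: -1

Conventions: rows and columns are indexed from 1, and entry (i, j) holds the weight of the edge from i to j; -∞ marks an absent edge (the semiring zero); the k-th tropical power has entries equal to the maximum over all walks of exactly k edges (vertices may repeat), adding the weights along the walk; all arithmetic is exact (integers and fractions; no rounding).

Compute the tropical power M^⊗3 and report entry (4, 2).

M^⊗2:
  [16, 4, -16, 11]
  [-12, 4, -31, -10]
  [-6, -5, -20, -2]
  [3, -2, -20, -2]
M^⊗3:
  [24, 12, -8, 19]
  [-4, 6, -29, -8]
  [2, -3, -21, -3]
  [11, 0, -21, 6]
Key observation: the optimum is the walk 4->2->2->2, with weight (-4) + 2 + 2 = 0.
Optimal value attained by: walk 4->2->2->2.
Answer: (M^⊗3)[4][2] = 0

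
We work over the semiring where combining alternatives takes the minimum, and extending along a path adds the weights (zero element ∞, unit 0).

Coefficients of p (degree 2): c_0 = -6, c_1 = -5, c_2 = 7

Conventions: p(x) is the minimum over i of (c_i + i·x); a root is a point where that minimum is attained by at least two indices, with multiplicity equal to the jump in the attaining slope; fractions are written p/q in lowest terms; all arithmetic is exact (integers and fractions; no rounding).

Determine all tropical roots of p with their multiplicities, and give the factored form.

hull edge (i=0, c=-6) to (i=1, c=-5): slope 1, span 1
hull edge (i=1, c=-5) to (i=2, c=7): slope 12, span 1
Factored form: p(x) = 7 ⊗ (x ⊕ (-12)) ⊗ (x ⊕ (-1))
Answer: roots = -12 (mult 1), -1 (mult 1)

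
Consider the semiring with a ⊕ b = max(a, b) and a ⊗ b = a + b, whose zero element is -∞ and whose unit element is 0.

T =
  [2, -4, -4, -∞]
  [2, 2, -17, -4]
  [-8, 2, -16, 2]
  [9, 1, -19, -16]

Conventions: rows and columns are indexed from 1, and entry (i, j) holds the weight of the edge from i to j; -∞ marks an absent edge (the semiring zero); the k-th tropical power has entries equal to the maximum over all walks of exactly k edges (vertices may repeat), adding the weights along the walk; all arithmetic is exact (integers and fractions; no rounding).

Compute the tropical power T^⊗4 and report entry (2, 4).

T^⊗2:
  [4, -2, -2, -2]
  [5, 4, -2, -2]
  [11, 4, -12, -2]
  [11, 5, 5, -3]
T^⊗3:
  [7, 0, 0, 0]
  [7, 6, 1, 0]
  [13, 7, 7, 0]
  [13, 7, 7, 7]
T^⊗4:
  [9, 3, 3, 2]
  [9, 8, 3, 3]
  [15, 9, 9, 9]
  [16, 9, 9, 9]
Key observation: the optimum is the walk 2->4->1->3->4, with weight (-4) + 9 + (-4) + 2 = 3.
Optimal value attained by: walk 2->4->1->3->4.
Answer: (T^⊗4)[2][4] = 3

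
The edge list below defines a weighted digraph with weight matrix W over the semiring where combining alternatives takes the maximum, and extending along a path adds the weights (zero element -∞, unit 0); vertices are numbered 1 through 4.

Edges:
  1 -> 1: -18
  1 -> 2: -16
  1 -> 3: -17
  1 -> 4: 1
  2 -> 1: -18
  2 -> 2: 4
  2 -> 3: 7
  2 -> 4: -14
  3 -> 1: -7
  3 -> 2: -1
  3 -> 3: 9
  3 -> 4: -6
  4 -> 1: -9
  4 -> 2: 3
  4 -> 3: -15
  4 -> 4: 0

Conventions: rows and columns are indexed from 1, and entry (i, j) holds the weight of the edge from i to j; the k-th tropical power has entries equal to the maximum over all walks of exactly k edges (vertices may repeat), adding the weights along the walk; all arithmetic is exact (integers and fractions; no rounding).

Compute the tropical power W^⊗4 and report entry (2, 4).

W^⊗2:
  [-8, 4, -8, 1]
  [0, 8, 16, 1]
  [2, 8, 18, 3]
  [-9, 7, 10, 0]
W^⊗3:
  [-8, 8, 11, 1]
  [9, 15, 25, 10]
  [11, 17, 27, 12]
  [3, 11, 19, 4]
W^⊗4:
  [4, 12, 20, 5]
  [18, 24, 34, 19]
  [20, 26, 36, 21]
  [12, 18, 28, 13]
Key observation: the optimum is the walk 2->3->3->3->4, with weight 7 + 9 + 9 + (-6) = 19.
Optimal value attained by: walk 2->3->3->3->4.
Answer: (W^⊗4)[2][4] = 19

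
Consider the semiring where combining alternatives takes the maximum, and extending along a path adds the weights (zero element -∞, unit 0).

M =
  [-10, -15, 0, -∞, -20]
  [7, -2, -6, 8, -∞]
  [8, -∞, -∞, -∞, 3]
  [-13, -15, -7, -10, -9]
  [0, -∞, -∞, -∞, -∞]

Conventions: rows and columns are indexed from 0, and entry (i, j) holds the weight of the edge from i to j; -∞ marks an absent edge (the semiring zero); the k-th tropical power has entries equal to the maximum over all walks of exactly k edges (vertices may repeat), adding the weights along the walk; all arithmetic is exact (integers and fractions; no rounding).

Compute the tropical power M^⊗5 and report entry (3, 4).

M^⊗2:
  [8, -17, -10, -7, 3]
  [5, -4, 7, 6, -1]
  [3, -7, 8, -∞, -12]
  [1, -17, -13, -7, -4]
  [-10, -15, 0, -∞, -20]
M^⊗3:
  [3, -7, 8, -9, -7]
  [15, -6, 5, 4, 10]
  [16, -9, 3, 1, 11]
  [-4, -14, 1, -9, -10]
  [8, -17, -10, -7, 3]
M^⊗4:
  [16, -9, 3, 1, 11]
  [13, 0, 15, 2, 8]
  [11, 1, 16, -1, 6]
  [9, -16, -4, -6, 4]
  [3, -7, 8, -9, -7]
M^⊗5:
  [11, 1, 16, -1, 6]
  [23, -2, 13, 8, 18]
  [24, -1, 11, 9, 19]
  [4, -6, 9, -8, -1]
  [16, -9, 3, 1, 11]
Key observation: the optimum is the walk 3->2->4->0->2->4, with weight (-7) + 3 + 0 + 0 + 3 = -1.
Optimal value attained by: walk 3->2->4->0->2->4.
Answer: (M^⊗5)[3][4] = -1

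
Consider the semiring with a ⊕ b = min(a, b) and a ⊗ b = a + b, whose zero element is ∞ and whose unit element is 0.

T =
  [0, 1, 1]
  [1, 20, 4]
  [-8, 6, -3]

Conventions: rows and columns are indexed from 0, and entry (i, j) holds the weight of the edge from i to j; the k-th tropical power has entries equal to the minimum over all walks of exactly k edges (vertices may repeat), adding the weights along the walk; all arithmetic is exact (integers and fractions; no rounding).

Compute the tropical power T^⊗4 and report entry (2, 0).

T^⊗2:
  [-7, 1, -2]
  [-4, 2, 1]
  [-11, -7, -7]
T^⊗3:
  [-10, -6, -6]
  [-7, -3, -3]
  [-15, -10, -10]
T^⊗4:
  [-14, -9, -9]
  [-11, -6, -6]
  [-18, -14, -14]
Key observation: the optimum is the walk 2->0->2->2->0, with weight (-8) + 1 + (-3) + (-8) = -18.
Optimal value attained by: walk 2->0->2->2->0.
Answer: (T^⊗4)[2][0] = -18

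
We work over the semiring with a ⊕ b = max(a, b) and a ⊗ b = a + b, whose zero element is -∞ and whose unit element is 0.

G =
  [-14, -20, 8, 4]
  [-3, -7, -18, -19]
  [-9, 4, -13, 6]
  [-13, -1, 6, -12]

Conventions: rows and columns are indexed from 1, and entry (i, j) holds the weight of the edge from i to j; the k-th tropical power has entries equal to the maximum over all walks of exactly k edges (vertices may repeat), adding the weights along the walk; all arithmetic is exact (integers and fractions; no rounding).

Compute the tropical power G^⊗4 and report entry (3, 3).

G^⊗2:
  [-1, 12, 10, 14]
  [-10, -14, 5, 1]
  [1, 5, 12, -5]
  [-3, 10, -5, 12]
G^⊗3:
  [9, 14, 20, 16]
  [-4, 9, 7, 11]
  [3, 16, 9, 18]
  [7, 11, 18, 1]
G^⊗4:
  [11, 24, 22, 26]
  [6, 11, 17, 13]
  [13, 17, 24, 15]
  [9, 22, 15, 24]
Key observation: the optimum is the walk 3->4->3->4->3, with weight 6 + 6 + 6 + 6 = 24.
Optimal value attained by: walk 3->4->3->4->3.
Answer: (G^⊗4)[3][3] = 24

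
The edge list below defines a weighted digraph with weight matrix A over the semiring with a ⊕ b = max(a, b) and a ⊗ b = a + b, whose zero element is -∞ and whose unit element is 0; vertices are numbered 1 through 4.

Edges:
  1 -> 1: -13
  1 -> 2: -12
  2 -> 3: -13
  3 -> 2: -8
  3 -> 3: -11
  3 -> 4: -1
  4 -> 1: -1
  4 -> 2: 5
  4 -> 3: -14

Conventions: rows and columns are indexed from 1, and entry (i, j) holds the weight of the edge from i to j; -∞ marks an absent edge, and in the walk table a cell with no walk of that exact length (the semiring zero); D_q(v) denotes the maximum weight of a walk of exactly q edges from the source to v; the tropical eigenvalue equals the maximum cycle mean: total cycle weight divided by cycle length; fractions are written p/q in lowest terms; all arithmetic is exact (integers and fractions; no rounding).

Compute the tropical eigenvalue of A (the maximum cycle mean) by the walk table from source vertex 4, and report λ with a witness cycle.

q=0: [-∞, -∞, -∞, 0]
q=1: [-1, 5, -14, -∞]
q=2: [-14, -13, -8, -15]
q=3: [-16, -10, -19, -9]
q=4: [-10, -4, -23, -20]
Optimal cycle mean attained by: cycle 2->3->4->2, total (-13) + (-1) + 5, length 3.
Answer: λ = -3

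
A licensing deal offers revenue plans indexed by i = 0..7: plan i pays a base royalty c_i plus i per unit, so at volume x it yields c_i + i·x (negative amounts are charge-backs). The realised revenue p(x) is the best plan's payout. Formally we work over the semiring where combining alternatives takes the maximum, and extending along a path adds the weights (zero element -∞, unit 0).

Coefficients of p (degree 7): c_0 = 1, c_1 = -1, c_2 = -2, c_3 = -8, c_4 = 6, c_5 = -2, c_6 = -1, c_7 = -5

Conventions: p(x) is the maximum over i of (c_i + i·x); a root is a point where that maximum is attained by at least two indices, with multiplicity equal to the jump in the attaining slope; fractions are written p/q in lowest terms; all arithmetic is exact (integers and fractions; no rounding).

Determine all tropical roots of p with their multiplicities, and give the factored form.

hull edge (i=0, c=1) to (i=4, c=6): slope 5/4, span 4
hull edge (i=4, c=6) to (i=6, c=-1): slope -7/2, span 2
hull edge (i=6, c=-1) to (i=7, c=-5): slope -4, span 1
Factored form: p(x) = -5 ⊗ (x ⊕ (-5/4)) ⊗ (x ⊕ (-5/4)) ⊗ (x ⊕ (-5/4)) ⊗ (x ⊕ (-5/4)) ⊗ (x ⊕ 7/2) ⊗ (x ⊕ 7/2) ⊗ (x ⊕ 4)
Answer: roots = -5/4 (mult 4), 7/2 (mult 2), 4 (mult 1)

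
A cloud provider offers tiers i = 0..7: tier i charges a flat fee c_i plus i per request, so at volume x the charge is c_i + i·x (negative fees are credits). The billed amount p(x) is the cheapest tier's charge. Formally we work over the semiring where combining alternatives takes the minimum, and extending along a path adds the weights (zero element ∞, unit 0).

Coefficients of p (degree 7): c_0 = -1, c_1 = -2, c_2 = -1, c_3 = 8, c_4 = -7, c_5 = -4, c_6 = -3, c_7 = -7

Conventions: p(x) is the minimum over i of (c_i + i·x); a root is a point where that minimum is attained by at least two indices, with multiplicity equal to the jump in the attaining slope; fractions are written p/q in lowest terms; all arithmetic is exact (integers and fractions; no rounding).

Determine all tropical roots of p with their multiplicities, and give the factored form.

hull edge (i=0, c=-1) to (i=4, c=-7): slope -3/2, span 4
hull edge (i=4, c=-7) to (i=7, c=-7): slope 0, span 3
Factored form: p(x) = -7 ⊗ (x ⊕ 0) ⊗ (x ⊕ 0) ⊗ (x ⊕ 0) ⊗ (x ⊕ 3/2) ⊗ (x ⊕ 3/2) ⊗ (x ⊕ 3/2) ⊗ (x ⊕ 3/2)
Answer: roots = 0 (mult 3), 3/2 (mult 4)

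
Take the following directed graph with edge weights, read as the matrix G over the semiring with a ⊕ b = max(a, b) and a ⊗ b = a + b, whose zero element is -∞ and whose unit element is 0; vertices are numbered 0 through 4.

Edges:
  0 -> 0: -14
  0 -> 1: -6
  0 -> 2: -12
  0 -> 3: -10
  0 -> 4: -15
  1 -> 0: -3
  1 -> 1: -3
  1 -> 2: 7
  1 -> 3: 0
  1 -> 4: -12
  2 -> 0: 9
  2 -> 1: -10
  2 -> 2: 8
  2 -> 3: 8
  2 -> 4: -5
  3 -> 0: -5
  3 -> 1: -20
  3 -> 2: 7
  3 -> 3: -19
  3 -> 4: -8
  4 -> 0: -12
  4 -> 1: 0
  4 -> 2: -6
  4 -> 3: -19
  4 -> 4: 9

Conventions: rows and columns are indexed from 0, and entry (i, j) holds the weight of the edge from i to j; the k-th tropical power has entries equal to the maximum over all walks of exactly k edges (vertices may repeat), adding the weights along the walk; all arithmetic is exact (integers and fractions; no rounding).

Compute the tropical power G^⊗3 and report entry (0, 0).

G^⊗2:
  [-3, -9, 1, -4, -6]
  [16, -3, 15, 15, 2]
  [17, 3, 16, 16, 4]
  [16, -3, 15, 15, 2]
  [3, 9, 7, 2, 18]
G^⊗3:
  [10, -6, 9, 9, 3]
  [24, 10, 23, 23, 11]
  [25, 11, 24, 24, 13]
  [24, 10, 23, 23, 11]
  [16, 18, 16, 15, 27]
Key observation: the optimum is the walk 0->1->2->0, with weight (-6) + 7 + 9 = 10.
Optimal value attained by: walk 0->1->2->0.
Answer: (G^⊗3)[0][0] = 10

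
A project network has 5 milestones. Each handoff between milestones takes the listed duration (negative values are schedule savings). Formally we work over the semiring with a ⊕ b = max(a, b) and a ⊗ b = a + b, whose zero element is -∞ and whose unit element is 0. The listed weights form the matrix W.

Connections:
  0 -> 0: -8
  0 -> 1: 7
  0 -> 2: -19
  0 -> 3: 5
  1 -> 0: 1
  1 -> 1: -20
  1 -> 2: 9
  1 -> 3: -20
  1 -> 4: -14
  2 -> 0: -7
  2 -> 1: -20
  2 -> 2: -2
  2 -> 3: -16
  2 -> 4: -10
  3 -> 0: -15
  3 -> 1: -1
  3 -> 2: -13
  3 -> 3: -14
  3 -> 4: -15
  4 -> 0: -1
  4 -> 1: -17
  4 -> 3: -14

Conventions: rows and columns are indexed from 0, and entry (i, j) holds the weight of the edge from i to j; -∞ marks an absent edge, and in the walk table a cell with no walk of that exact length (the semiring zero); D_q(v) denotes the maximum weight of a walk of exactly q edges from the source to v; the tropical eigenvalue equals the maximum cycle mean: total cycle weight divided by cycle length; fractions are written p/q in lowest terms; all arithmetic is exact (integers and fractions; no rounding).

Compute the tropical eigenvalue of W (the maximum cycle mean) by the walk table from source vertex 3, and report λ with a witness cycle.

q=0: [-∞, -∞, -∞, 0, -∞]
q=1: [-15, -1, -13, -14, -15]
q=2: [0, -8, 8, -10, -15]
q=3: [1, 7, 6, 5, -2]
q=4: [8, 8, 16, 6, -4]
q=5: [9, 15, 17, 13, 6]
Optimal cycle mean attained by: cycle 0->1->0, total 7 + 1, length 2.
Answer: λ = 4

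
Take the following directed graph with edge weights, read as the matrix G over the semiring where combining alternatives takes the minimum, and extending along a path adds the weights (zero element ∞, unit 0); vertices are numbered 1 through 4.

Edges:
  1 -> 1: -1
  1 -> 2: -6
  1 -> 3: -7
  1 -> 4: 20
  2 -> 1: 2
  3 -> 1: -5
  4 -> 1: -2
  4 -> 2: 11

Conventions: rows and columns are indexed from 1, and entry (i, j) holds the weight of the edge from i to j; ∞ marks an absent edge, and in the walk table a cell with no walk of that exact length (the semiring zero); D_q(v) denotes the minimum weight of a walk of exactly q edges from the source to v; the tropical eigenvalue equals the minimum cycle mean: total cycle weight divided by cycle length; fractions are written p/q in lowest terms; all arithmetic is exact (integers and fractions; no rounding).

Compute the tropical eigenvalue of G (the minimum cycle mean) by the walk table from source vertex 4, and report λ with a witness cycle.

q=0: [∞, ∞, ∞, 0]
q=1: [-2, 11, ∞, ∞]
q=2: [-3, -8, -9, 18]
q=3: [-14, -9, -10, 17]
q=4: [-15, -20, -21, 6]
Optimal cycle mean attained by: cycle 1->3->1, total (-7) + (-5), length 2.
Answer: λ = -6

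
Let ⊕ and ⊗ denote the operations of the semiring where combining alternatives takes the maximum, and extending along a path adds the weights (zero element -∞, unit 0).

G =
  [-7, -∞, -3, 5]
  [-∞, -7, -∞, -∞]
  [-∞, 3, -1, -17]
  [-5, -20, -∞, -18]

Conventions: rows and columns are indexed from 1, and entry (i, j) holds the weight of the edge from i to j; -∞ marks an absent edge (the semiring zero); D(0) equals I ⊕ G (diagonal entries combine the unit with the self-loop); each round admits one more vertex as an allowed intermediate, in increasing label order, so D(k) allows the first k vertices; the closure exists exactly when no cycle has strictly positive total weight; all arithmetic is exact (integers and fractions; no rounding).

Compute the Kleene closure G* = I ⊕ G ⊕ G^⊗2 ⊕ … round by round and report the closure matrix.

D(0):
  [0, -∞, -3, 5]
  [-∞, 0, -∞, -∞]
  [-∞, 3, 0, -17]
  [-5, -20, -∞, 0]
D(1):
  [0, -∞, -3, 5]
  [-∞, 0, -∞, -∞]
  [-∞, 3, 0, -17]
  [-5, -20, -8, 0]
D(2):
  [0, -∞, -3, 5]
  [-∞, 0, -∞, -∞]
  [-∞, 3, 0, -17]
  [-5, -20, -8, 0]
D(3):
  [0, 0, -3, 5]
  [-∞, 0, -∞, -∞]
  [-∞, 3, 0, -17]
  [-5, -5, -8, 0]
D(4):
  [0, 0, -3, 5]
  [-∞, 0, -∞, -∞]
  [-22, 3, 0, -17]
  [-5, -5, -8, 0]
Answer: G* = [[0, 0, -3, 5], [-∞, 0, -∞, -∞], [-22, 3, 0, -17], [-5, -5, -8, 0]]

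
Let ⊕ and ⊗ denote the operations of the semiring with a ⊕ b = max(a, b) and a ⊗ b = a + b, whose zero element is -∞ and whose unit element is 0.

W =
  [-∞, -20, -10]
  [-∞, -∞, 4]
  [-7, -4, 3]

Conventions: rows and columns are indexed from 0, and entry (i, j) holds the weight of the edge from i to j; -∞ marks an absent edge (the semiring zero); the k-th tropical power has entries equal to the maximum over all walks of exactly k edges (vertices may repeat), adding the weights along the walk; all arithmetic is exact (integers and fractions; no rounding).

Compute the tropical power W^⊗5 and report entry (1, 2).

W^⊗2:
  [-17, -14, -7]
  [-3, 0, 7]
  [-4, -1, 6]
W^⊗3:
  [-14, -11, -4]
  [0, 3, 10]
  [-1, 2, 9]
W^⊗4:
  [-11, -8, -1]
  [3, 6, 13]
  [2, 5, 12]
W^⊗5:
  [-8, -5, 2]
  [6, 9, 16]
  [5, 8, 15]
Key observation: the optimum is the walk 1->2->2->2->2->2, with weight 4 + 3 + 3 + 3 + 3 = 16.
Optimal value attained by: walk 1->2->2->2->2->2.
Answer: (W^⊗5)[1][2] = 16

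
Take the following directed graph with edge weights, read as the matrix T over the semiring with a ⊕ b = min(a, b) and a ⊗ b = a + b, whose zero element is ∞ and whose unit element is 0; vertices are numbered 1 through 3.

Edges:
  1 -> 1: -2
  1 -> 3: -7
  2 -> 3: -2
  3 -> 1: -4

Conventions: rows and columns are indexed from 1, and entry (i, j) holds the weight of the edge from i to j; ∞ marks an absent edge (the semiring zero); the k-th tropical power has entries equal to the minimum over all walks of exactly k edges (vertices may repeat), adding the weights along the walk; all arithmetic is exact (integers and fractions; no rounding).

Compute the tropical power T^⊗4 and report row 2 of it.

T^⊗2:
  [-11, ∞, -9]
  [-6, ∞, ∞]
  [-6, ∞, -11]
T^⊗3:
  [-13, ∞, -18]
  [-8, ∞, -13]
  [-15, ∞, -13]
T^⊗4:
  [-22, ∞, -20]
  [-17, ∞, -15]
  [-17, ∞, -22]
Answer: row 2 of T^⊗4 = [-17, ∞, -15]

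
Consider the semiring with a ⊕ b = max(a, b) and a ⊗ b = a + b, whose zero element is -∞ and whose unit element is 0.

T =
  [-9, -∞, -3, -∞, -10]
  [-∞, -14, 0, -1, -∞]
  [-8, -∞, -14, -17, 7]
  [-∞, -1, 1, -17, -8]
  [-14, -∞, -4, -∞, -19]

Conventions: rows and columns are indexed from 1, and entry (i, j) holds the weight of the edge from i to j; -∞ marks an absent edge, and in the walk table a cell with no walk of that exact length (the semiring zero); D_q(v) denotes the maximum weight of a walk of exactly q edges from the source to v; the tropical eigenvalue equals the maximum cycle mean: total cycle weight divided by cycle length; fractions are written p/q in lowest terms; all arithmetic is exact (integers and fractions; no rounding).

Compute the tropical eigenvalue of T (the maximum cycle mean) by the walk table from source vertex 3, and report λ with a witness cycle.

q=0: [-∞, -∞, 0, -∞, -∞]
q=1: [-8, -∞, -14, -17, 7]
q=2: [-7, -18, 3, -31, -7]
q=3: [-5, -32, -10, -14, 10]
q=4: [-4, -15, 6, -27, -3]
q=5: [-2, -28, -7, -11, 13]
Optimal cycle mean attained by: cycle 3->5->3, total 7 + (-4), length 2.
Answer: λ = 3/2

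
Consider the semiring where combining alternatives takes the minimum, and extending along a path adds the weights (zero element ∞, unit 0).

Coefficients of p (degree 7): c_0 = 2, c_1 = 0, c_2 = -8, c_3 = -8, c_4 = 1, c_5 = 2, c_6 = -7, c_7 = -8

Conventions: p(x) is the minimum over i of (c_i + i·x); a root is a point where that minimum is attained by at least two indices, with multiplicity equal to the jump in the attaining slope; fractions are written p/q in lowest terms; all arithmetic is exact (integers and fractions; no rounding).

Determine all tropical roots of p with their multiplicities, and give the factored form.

hull edge (i=0, c=2) to (i=2, c=-8): slope -5, span 2
hull edge (i=2, c=-8) to (i=7, c=-8): slope 0, span 5
Factored form: p(x) = -8 ⊗ (x ⊕ 0) ⊗ (x ⊕ 0) ⊗ (x ⊕ 0) ⊗ (x ⊕ 0) ⊗ (x ⊕ 0) ⊗ (x ⊕ 5) ⊗ (x ⊕ 5)
Answer: roots = 0 (mult 5), 5 (mult 2)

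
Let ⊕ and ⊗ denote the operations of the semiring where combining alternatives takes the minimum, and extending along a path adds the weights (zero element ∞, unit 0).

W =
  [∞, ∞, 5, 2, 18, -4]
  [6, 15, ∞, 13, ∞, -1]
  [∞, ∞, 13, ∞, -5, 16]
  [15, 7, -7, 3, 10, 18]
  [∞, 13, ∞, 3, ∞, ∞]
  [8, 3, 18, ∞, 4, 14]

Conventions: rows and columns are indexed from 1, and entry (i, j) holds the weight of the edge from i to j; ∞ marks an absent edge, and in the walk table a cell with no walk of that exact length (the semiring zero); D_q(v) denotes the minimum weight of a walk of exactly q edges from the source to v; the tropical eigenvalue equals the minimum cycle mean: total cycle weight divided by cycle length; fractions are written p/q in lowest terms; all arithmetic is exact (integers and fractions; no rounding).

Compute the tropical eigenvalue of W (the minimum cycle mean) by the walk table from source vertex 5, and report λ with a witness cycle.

q=0: [∞, ∞, ∞, ∞, 0, ∞]
q=1: [∞, 13, ∞, 3, ∞, ∞]
q=2: [18, 10, -4, 6, 13, 12]
q=3: [16, 13, -1, 9, -9, 9]
q=4: [17, 4, 2, -6, -6, 12]
q=5: [9, 1, -13, -3, -3, 3]
q=6: [7, 4, -10, 0, -18, 0]
Optimal cycle mean attained by: cycle 3->5->4->3, total (-5) + 3 + (-7), length 3.
Answer: λ = -3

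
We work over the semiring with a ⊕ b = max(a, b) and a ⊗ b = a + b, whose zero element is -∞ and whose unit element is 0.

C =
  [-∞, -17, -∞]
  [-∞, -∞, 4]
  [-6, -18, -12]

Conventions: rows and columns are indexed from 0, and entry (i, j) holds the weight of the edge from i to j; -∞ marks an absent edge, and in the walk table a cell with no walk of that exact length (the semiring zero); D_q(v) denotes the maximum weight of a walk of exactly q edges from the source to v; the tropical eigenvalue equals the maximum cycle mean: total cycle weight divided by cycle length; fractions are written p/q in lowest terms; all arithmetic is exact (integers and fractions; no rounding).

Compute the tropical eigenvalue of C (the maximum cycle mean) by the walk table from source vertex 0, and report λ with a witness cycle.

q=0: [0, -∞, -∞]
q=1: [-∞, -17, -∞]
q=2: [-∞, -∞, -13]
q=3: [-19, -31, -25]
Optimal cycle mean attained by: cycle 0->1->2->0, total (-17) + 4 + (-6), length 3.
Answer: λ = -19/3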